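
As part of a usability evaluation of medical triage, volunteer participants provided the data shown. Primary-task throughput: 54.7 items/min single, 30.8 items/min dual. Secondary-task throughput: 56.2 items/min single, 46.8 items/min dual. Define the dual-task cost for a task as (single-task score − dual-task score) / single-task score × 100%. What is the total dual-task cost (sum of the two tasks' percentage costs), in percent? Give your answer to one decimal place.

Primary cost = (54.7 − 30.8) / 54.7 × 100% = 43.6929%.
Secondary cost = (56.2 − 46.8) / 56.2 × 100% = 16.7260%.
Total = 43.6929% + 16.7260% = 60.4189% ≈ 60.4%.

60.4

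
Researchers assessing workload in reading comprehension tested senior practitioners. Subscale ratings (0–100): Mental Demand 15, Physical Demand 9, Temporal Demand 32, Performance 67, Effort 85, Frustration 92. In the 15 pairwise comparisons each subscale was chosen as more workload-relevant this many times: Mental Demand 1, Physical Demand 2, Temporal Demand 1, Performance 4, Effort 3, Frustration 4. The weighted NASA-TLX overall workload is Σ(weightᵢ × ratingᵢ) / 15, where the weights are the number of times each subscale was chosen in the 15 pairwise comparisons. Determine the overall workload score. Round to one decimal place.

63.7

The tallies are the weights (they sum to 15).
Weighted sum = 1·15 + 2·9 + 1·32 + 4·67 + 3·85 + 4·92
            = 15 + 18 + 32 + 268 + 255 + 368 = 956.
Overall workload = 956 / 15 = 63.7333 ≈ 63.7.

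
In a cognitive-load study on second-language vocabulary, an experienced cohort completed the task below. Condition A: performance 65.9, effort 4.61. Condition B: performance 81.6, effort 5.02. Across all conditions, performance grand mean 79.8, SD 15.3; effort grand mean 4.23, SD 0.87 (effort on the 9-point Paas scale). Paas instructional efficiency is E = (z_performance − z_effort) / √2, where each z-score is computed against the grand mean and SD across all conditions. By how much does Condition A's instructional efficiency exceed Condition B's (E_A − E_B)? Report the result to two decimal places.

-0.39

Condition A: z_P = (65.9 − 79.8)/15.3 = -0.9085; z_E = (4.61 − 4.23)/0.87 = 0.4368; E_A = (-0.9085 − 0.4368)/√2 = -0.9513.
Condition B: z_P = (81.6 − 79.8)/15.3 = 0.1176; z_E = (5.02 − 4.23)/0.87 = 0.9080; E_B = (0.1176 − 0.9080)/√2 = -0.5589.
E_A − E_B = -0.9513 − (-0.5589) = -0.3924 ≈ -0.39.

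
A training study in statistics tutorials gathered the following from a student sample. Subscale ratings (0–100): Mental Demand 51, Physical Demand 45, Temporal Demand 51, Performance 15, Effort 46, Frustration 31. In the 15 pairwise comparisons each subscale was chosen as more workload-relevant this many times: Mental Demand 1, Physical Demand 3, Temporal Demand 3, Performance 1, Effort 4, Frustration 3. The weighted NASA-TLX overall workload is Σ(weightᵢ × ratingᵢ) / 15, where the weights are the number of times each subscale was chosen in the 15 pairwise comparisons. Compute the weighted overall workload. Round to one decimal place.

The tallies are the weights (they sum to 15).
Weighted sum = 1·51 + 3·45 + 3·51 + 1·15 + 4·46 + 3·31
            = 51 + 135 + 153 + 15 + 184 + 93 = 631.
Overall workload = 631 / 15 = 42.0667 ≈ 42.1.

42.1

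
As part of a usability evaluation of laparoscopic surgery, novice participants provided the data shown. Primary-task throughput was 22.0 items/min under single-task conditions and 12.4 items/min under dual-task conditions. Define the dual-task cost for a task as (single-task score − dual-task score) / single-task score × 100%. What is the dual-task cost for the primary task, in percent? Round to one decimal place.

Cost = (22.0 − 12.4) / 22.0 × 100%
     = 9.6000 / 22.0 × 100% = 43.6364%.
≈ 43.6%.

43.6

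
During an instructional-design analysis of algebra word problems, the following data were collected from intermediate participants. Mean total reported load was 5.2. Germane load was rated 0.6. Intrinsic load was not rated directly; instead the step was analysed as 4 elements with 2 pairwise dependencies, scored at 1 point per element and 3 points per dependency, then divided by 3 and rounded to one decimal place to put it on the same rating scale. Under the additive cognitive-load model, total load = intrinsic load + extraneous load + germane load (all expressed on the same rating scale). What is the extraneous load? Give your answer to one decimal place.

1.3

Intrinsic (element-interactivity): (4 × 1 + 2 × 3) / 3 = 10 / 3 = 3.3333 → 3.3.
extraneous load = total − intrinsic − germane
             = 5.2 − 3.3 − 0.6 = 1.3.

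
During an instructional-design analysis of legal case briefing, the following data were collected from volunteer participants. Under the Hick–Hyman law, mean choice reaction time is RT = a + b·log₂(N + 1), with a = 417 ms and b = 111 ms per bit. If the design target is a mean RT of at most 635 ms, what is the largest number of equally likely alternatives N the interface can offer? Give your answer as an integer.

Set 417 + 111·log₂(N + 1) ≤ 635.
log₂(N + 1) ≤ (635 − 417) / 111 = 1.9640.
N + 1 ≤ 2^1.9640 = 3.9014.
N ≤ 2.9014, so the largest integer N is 2.

2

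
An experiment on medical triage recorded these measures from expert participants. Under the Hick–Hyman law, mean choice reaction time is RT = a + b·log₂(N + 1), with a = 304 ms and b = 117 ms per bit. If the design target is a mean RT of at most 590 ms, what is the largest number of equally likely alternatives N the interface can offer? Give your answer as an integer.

Set 304 + 117·log₂(N + 1) ≤ 590.
log₂(N + 1) ≤ (590 − 304) / 117 = 2.4444.
N + 1 ≤ 2^2.4444 = 5.4430.
N ≤ 4.4430, so the largest integer N is 4.

4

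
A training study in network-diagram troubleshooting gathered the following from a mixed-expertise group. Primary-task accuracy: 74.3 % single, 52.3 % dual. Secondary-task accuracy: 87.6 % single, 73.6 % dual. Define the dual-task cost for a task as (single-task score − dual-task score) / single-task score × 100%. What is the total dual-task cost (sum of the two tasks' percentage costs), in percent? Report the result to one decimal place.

45.6

Primary cost = (74.3 − 52.3) / 74.3 × 100% = 29.6097%.
Secondary cost = (87.6 − 73.6) / 87.6 × 100% = 15.9817%.
Total = 29.6097% + 15.9817% = 45.5914% ≈ 45.6%.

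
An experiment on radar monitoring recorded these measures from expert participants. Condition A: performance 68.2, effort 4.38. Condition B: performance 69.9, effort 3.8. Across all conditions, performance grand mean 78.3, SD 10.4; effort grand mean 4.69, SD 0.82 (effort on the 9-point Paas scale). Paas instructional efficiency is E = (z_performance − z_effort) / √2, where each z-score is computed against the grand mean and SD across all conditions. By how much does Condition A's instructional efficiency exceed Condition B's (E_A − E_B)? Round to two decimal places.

Condition A: z_P = (68.2 − 78.3)/10.4 = -0.9712; z_E = (4.38 − 4.69)/0.82 = -0.3780; E_A = (-0.9712 − (-0.3780))/√2 = -0.4195.
Condition B: z_P = (69.9 − 78.3)/10.4 = -0.8077; z_E = (3.8 − 4.69)/0.82 = -1.0854; E_B = (-0.8077 − (-1.0854))/√2 = 0.1964.
E_A − E_B = -0.4195 − 0.1964 = -0.6159 ≈ -0.62.

-0.62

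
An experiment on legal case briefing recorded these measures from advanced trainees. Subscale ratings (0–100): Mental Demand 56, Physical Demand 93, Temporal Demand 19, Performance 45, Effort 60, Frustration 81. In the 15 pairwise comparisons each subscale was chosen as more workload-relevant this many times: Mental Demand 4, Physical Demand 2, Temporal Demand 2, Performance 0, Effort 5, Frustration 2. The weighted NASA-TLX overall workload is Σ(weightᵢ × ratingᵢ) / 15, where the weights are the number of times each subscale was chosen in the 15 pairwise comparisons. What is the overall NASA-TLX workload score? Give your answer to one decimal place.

The tallies are the weights (they sum to 15).
Weighted sum = 4·56 + 2·93 + 2·19 + 0·45 + 5·60 + 2·81
            = 224 + 186 + 38 + 0 + 300 + 162 = 910.
Overall workload = 910 / 15 = 60.6667 ≈ 60.7.

60.7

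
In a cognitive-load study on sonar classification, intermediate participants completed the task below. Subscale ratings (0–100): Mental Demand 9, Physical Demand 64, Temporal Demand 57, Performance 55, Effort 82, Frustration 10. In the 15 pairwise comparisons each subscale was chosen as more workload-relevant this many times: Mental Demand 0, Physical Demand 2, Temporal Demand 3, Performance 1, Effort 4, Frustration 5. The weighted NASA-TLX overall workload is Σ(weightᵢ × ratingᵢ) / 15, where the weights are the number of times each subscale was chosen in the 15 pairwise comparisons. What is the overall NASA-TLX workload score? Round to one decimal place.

The tallies are the weights (they sum to 15).
Weighted sum = 0·9 + 2·64 + 3·57 + 1·55 + 4·82 + 5·10
            = 0 + 128 + 171 + 55 + 328 + 50 = 732.
Overall workload = 732 / 15 = 48.8000 ≈ 48.8.

48.8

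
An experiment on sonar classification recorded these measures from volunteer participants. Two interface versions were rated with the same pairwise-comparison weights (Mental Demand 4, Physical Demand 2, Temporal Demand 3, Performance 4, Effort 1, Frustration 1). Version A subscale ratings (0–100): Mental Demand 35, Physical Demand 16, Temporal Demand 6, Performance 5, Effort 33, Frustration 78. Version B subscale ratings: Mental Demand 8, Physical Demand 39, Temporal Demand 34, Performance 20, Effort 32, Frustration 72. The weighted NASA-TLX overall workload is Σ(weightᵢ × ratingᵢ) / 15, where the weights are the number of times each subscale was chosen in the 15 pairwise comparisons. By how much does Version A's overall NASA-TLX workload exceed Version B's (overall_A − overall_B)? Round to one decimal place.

Version A weighted sum = 4·35 + 2·16 + 3·6 + 4·5 + 1·33 + 1·78 = 140 + 32 + 18 + 20 + 33 + 78 = 321; overall_A = 321/15 = 21.4000.
Version B weighted sum = 4·8 + 2·39 + 3·34 + 4·20 + 1·32 + 1·72 = 32 + 78 + 102 + 80 + 32 + 72 = 396; overall_B = 396/15 = 26.4000.
Difference = 21.4000 − 26.4000 = -5.0000 ≈ -5.0.

-5.0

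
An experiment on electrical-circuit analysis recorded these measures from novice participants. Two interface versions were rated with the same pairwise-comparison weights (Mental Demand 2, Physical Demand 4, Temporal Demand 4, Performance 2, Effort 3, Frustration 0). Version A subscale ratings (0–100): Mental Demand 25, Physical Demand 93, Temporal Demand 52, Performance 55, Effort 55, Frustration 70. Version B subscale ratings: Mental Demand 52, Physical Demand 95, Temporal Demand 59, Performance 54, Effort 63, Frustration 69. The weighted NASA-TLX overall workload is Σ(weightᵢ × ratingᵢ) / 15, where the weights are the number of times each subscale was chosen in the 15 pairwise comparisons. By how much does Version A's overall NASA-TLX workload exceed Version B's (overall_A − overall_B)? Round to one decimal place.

-7.5

Version A weighted sum = 2·25 + 4·93 + 4·52 + 2·55 + 3·55 + 0·70 = 50 + 372 + 208 + 110 + 165 + 0 = 905; overall_A = 905/15 = 60.3333.
Version B weighted sum = 2·52 + 4·95 + 4·59 + 2·54 + 3·63 + 0·69 = 104 + 380 + 236 + 108 + 189 + 0 = 1017; overall_B = 1017/15 = 67.8000.
Difference = 60.3333 − 67.8000 = -7.4667 ≈ -7.5.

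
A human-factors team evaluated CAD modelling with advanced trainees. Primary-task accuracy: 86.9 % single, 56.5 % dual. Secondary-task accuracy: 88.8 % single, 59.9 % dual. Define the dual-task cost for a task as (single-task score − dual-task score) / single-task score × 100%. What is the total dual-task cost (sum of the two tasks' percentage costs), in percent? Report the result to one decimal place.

67.5

Primary cost = (86.9 − 56.5) / 86.9 × 100% = 34.9827%.
Secondary cost = (88.8 − 59.9) / 88.8 × 100% = 32.5450%.
Total = 34.9827% + 32.5450% = 67.5277% ≈ 67.5%.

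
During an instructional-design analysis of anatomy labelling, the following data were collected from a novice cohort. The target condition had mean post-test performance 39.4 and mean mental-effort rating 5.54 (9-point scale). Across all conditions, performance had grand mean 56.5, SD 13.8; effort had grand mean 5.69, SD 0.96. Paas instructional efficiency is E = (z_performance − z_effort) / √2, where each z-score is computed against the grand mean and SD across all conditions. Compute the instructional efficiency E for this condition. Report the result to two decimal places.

-0.77

z_performance = (39.4 − 56.5) / 13.8 = -17.1000 / 13.8 = -1.2391.
z_effort = (5.54 − 5.69) / 0.96 = -0.1500 / 0.96 = -0.1563.
z_P − z_E = -1.2391 − (-0.1563) = -1.0828.
E = -1.0828 / √2 = -1.0828 / 1.41421 = -0.7657 ≈ -0.77.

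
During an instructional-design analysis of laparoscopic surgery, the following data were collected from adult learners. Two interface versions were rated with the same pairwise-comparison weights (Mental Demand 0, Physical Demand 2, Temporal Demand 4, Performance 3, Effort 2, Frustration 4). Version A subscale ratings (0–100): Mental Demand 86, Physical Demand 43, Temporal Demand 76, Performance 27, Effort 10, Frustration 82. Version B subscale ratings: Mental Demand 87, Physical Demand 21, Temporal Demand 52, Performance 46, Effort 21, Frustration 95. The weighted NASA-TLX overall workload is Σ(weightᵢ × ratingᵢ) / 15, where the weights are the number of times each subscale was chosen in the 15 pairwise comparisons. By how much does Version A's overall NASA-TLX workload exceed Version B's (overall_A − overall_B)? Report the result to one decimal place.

Version A weighted sum = 0·86 + 2·43 + 4·76 + 3·27 + 2·10 + 4·82 = 0 + 86 + 304 + 81 + 20 + 328 = 819; overall_A = 819/15 = 54.6000.
Version B weighted sum = 0·87 + 2·21 + 4·52 + 3·46 + 2·21 + 4·95 = 0 + 42 + 208 + 138 + 42 + 380 = 810; overall_B = 810/15 = 54.0000.
Difference = 54.6000 − 54.0000 = 0.6000 ≈ 0.6.

0.6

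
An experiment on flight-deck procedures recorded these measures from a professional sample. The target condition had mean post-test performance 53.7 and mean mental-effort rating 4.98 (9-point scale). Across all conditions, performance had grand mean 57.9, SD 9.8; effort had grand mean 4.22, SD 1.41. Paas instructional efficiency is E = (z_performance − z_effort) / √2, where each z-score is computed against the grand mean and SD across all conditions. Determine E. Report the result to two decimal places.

z_performance = (53.7 − 57.9) / 9.8 = -4.2000 / 9.8 = -0.4286.
z_effort = (4.98 − 4.22) / 1.41 = 0.7600 / 1.41 = 0.5390.
z_P − z_E = -0.4286 − 0.5390 = -0.9676.
E = -0.9676 / √2 = -0.9676 / 1.41421 = -0.6842 ≈ -0.68.

-0.68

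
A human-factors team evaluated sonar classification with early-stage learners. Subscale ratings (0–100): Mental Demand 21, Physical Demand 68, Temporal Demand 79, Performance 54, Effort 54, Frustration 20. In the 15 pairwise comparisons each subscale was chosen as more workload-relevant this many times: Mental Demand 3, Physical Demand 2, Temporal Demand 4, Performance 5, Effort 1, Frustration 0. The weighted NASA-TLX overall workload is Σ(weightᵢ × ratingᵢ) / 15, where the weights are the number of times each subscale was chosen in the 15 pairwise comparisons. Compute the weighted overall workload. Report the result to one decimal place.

55.9

The tallies are the weights (they sum to 15).
Weighted sum = 3·21 + 2·68 + 4·79 + 5·54 + 1·54 + 0·20
            = 63 + 136 + 316 + 270 + 54 + 0 = 839.
Overall workload = 839 / 15 = 55.9333 ≈ 55.9.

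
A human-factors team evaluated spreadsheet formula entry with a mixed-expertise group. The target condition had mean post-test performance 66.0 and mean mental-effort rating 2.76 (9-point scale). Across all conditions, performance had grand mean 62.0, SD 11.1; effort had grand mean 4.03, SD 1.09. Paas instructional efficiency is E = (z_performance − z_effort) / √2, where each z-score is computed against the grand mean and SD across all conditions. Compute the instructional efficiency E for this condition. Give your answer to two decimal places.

1.08

z_performance = (66.0 − 62.0) / 11.1 = 4.0000 / 11.1 = 0.3604.
z_effort = (2.76 − 4.03) / 1.09 = -1.2700 / 1.09 = -1.1651.
z_P − z_E = 0.3604 − (-1.1651) = 1.5255.
E = 1.5255 / √2 = 1.5255 / 1.41421 = 1.0787 ≈ 1.08.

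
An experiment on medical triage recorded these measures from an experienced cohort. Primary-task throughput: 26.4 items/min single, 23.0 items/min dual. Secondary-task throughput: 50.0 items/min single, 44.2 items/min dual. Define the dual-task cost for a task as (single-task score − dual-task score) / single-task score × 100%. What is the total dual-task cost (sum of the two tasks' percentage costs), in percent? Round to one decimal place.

Primary cost = (26.4 − 23.0) / 26.4 × 100% = 12.8788%.
Secondary cost = (50.0 − 44.2) / 50.0 × 100% = 11.6000%.
Total = 12.8788% + 11.6000% = 24.4788% ≈ 24.5%.

24.5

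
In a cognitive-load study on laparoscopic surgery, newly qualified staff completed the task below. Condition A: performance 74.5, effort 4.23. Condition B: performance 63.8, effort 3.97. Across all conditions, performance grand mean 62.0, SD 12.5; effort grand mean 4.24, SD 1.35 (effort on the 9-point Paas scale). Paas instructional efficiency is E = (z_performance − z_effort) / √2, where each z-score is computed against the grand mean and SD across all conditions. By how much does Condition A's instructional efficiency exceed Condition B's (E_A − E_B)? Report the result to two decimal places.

0.47

Condition A: z_P = (74.5 − 62.0)/12.5 = 1.0000; z_E = (4.23 − 4.24)/1.35 = -0.0074; E_A = (1.0000 − (-0.0074))/√2 = 0.7123.
Condition B: z_P = (63.8 − 62.0)/12.5 = 0.1440; z_E = (3.97 − 4.24)/1.35 = -0.2000; E_B = (0.1440 − (-0.2000))/√2 = 0.2432.
E_A − E_B = 0.7123 − 0.2432 = 0.4691 ≈ 0.47.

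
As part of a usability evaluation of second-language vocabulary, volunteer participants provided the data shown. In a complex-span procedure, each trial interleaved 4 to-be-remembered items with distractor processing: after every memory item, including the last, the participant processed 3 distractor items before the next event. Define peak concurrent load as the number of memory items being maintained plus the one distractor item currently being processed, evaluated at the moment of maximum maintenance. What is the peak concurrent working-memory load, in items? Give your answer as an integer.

Maintenance is greatest during the distractor(s) after memory item 4: all 4 memory items are being held.
One distractor item is concurrently being processed.
Peak concurrent load = 4 + 1 = 5 items.

5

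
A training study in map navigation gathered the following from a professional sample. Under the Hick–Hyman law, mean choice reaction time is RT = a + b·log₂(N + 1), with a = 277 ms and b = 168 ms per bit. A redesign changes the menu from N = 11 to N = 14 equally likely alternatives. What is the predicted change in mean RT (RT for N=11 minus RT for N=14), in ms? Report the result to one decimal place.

RT(11) = 277 + 168·log₂(12) = 277 + 168·3.5850 = 879.2800 ms.
RT(14) = 277 + 168·log₂(15) = 277 + 168·3.9069 = 933.3592 ms.
Difference = 879.2800 − 933.3592 = -54.0792 ≈ -54.1 ms.

-54.1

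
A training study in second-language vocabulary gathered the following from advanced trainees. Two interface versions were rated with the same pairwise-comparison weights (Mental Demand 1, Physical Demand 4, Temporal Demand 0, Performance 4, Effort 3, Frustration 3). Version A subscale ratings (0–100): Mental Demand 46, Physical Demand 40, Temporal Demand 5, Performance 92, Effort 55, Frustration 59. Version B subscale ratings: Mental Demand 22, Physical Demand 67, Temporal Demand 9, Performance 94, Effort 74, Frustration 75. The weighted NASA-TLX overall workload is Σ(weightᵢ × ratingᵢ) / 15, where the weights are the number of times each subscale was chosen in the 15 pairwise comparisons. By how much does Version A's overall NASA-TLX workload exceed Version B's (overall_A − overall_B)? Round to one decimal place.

-13.1

Version A weighted sum = 1·46 + 4·40 + 0·5 + 4·92 + 3·55 + 3·59 = 46 + 160 + 0 + 368 + 165 + 177 = 916; overall_A = 916/15 = 61.0667.
Version B weighted sum = 1·22 + 4·67 + 0·9 + 4·94 + 3·74 + 3·75 = 22 + 268 + 0 + 376 + 222 + 225 = 1113; overall_B = 1113/15 = 74.2000.
Difference = 61.0667 − 74.2000 = -13.1333 ≈ -13.1.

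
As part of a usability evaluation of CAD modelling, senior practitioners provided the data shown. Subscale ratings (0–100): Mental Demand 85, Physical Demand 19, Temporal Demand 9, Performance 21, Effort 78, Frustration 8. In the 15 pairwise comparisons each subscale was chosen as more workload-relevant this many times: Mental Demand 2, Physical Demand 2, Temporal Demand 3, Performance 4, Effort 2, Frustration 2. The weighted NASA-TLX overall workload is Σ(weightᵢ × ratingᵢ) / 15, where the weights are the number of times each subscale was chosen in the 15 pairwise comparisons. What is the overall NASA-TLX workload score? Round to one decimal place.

The tallies are the weights (they sum to 15).
Weighted sum = 2·85 + 2·19 + 3·9 + 4·21 + 2·78 + 2·8
            = 170 + 38 + 27 + 84 + 156 + 16 = 491.
Overall workload = 491 / 15 = 32.7333 ≈ 32.7.

32.7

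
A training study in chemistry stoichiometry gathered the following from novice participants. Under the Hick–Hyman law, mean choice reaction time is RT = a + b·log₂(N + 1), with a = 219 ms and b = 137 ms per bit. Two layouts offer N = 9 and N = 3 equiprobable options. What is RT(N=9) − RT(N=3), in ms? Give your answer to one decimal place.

181.1

RT(9) = 219 + 137·log₂(10) = 219 + 137·3.3219 = 674.1003 ms.
RT(3) = 219 + 137·log₂(4) = 219 + 137·2.0000 = 493.0000 ms.
Difference = 674.1003 − 493.0000 = 181.1003 ≈ 181.1 ms.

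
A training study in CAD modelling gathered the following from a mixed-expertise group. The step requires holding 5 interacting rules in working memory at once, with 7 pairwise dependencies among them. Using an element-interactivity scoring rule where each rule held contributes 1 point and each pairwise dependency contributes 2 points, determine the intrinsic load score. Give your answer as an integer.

19

Element contribution: 5 × 1 = 5.
Interaction contribution: 7 × 2 = 14.
Intrinsic load = 5 + 14 = 19.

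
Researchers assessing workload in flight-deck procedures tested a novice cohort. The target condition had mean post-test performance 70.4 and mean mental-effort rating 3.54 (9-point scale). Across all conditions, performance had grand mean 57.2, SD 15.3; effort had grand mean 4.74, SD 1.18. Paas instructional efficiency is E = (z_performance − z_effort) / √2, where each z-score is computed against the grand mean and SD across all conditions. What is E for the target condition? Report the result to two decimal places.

z_performance = (70.4 − 57.2) / 15.3 = 13.2000 / 15.3 = 0.8627.
z_effort = (3.54 − 4.74) / 1.18 = -1.2000 / 1.18 = -1.0169.
z_P − z_E = 0.8627 − (-1.0169) = 1.8796.
E = 1.8796 / √2 = 1.8796 / 1.41421 = 1.3291 ≈ 1.33.

1.33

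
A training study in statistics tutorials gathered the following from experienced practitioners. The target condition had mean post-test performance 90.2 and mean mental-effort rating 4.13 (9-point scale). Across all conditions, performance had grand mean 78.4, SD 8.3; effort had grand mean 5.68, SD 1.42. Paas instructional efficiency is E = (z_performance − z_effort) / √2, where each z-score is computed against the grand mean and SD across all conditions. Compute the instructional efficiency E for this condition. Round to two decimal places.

z_performance = (90.2 − 78.4) / 8.3 = 11.8000 / 8.3 = 1.4217.
z_effort = (4.13 − 5.68) / 1.42 = -1.5500 / 1.42 = -1.0915.
z_P − z_E = 1.4217 − (-1.0915) = 2.5132.
E = 2.5132 / √2 = 2.5132 / 1.41421 = 1.7771 ≈ 1.78.

1.78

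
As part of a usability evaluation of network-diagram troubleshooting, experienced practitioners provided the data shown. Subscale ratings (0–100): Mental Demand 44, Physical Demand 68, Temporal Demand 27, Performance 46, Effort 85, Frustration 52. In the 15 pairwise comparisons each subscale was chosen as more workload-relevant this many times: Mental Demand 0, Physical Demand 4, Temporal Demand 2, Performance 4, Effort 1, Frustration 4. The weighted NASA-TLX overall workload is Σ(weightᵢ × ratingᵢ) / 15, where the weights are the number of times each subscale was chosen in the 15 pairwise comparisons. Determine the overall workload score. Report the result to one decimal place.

53.5

The tallies are the weights (they sum to 15).
Weighted sum = 0·44 + 4·68 + 2·27 + 4·46 + 1·85 + 4·52
            = 0 + 272 + 54 + 184 + 85 + 208 = 803.
Overall workload = 803 / 15 = 53.5333 ≈ 53.5.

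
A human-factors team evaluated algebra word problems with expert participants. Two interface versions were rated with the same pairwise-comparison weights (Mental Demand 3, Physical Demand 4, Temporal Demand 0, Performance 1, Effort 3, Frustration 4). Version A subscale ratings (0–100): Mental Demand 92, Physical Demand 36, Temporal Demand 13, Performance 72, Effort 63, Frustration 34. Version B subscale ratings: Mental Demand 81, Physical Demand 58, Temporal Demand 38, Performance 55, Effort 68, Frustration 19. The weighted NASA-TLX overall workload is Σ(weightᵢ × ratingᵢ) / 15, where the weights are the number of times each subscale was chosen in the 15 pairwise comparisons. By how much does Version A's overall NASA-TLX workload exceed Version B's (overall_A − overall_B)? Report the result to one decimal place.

0.5

Version A weighted sum = 3·92 + 4·36 + 0·13 + 1·72 + 3·63 + 4·34 = 276 + 144 + 0 + 72 + 189 + 136 = 817; overall_A = 817/15 = 54.4667.
Version B weighted sum = 3·81 + 4·58 + 0·38 + 1·55 + 3·68 + 4·19 = 243 + 232 + 0 + 55 + 204 + 76 = 810; overall_B = 810/15 = 54.0000.
Difference = 54.4667 − 54.0000 = 0.4667 ≈ 0.5.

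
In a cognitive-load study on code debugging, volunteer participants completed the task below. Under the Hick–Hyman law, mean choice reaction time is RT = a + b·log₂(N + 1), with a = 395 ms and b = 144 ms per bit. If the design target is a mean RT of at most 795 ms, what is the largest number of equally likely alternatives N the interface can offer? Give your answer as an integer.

5

Set 395 + 144·log₂(N + 1) ≤ 795.
log₂(N + 1) ≤ (795 − 395) / 144 = 2.7778.
N + 1 ≤ 2^2.7778 = 6.8581.
N ≤ 5.8581, so the largest integer N is 5.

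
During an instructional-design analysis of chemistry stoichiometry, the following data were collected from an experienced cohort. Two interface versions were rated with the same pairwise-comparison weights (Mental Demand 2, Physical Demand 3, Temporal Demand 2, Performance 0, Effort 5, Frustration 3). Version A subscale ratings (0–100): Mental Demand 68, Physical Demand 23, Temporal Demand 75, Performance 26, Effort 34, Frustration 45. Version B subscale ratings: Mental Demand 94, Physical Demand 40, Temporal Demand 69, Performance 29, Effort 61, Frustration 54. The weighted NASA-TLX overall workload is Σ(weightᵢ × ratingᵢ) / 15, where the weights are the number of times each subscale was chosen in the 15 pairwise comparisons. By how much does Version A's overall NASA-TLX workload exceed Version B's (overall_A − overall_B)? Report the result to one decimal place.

-16.9

Version A weighted sum = 2·68 + 3·23 + 2·75 + 0·26 + 5·34 + 3·45 = 136 + 69 + 150 + 0 + 170 + 135 = 660; overall_A = 660/15 = 44.0000.
Version B weighted sum = 2·94 + 3·40 + 2·69 + 0·29 + 5·61 + 3·54 = 188 + 120 + 138 + 0 + 305 + 162 = 913; overall_B = 913/15 = 60.8667.
Difference = 44.0000 − 60.8667 = -16.8667 ≈ -16.9.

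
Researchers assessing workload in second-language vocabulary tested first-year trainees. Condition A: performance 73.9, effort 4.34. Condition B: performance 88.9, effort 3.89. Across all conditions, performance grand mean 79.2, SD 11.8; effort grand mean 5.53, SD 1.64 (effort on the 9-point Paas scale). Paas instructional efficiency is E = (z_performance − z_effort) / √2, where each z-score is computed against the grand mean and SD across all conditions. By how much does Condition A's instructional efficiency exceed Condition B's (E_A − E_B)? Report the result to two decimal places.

-1.09

Condition A: z_P = (73.9 − 79.2)/11.8 = -0.4492; z_E = (4.34 − 5.53)/1.64 = -0.7256; E_A = (-0.4492 − (-0.7256))/√2 = 0.1954.
Condition B: z_P = (88.9 − 79.2)/11.8 = 0.8220; z_E = (3.89 − 5.53)/1.64 = -1.0000; E_B = (0.8220 − (-1.0000))/√2 = 1.2883.
E_A − E_B = 0.1954 − 1.2883 = -1.0929 ≈ -1.09.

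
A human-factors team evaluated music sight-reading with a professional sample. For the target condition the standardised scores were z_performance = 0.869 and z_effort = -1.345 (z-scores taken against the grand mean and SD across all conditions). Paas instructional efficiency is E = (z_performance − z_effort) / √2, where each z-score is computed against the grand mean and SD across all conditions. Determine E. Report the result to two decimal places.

z_P − z_E = 0.869 − (-1.345) = 2.2140.
E = 2.2140 / √2 = 2.2140 / 1.41421 = 1.5655 ≈ 1.57.

1.57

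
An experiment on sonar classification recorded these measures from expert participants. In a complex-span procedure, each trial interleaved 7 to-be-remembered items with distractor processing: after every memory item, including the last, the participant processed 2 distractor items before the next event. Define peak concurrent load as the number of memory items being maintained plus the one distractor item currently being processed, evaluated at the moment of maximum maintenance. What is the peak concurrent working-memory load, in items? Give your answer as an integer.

Maintenance is greatest during the distractor(s) after memory item 7: all 7 memory items are being held.
One distractor item is concurrently being processed.
Peak concurrent load = 7 + 1 = 8 items.

8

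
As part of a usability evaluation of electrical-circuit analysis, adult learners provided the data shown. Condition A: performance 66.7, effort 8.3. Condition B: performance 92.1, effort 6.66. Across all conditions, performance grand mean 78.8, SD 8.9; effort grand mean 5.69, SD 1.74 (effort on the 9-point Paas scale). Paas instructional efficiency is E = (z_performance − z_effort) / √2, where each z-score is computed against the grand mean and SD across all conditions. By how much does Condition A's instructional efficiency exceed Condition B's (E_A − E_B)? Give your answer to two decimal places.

-2.68

Condition A: z_P = (66.7 − 78.8)/8.9 = -1.3596; z_E = (8.3 − 5.69)/1.74 = 1.5000; E_A = (-1.3596 − 1.5000)/√2 = -2.0220.
Condition B: z_P = (92.1 − 78.8)/8.9 = 1.4944; z_E = (6.66 − 5.69)/1.74 = 0.5575; E_B = (1.4944 − 0.5575)/√2 = 0.6625.
E_A − E_B = -2.0220 − 0.6625 = -2.6845 ≈ -2.68.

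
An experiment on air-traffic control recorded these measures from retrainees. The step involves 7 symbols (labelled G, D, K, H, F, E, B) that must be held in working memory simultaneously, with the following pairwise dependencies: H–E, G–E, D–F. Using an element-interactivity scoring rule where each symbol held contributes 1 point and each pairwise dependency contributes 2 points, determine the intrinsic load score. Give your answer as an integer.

13

Count of symbols held simultaneously: 7.
Count of pairwise dependencies listed: 3.
Element contribution: 7 × 1 = 7.
Interaction contribution: 3 × 2 = 6.
Intrinsic load = 7 + 6 = 13.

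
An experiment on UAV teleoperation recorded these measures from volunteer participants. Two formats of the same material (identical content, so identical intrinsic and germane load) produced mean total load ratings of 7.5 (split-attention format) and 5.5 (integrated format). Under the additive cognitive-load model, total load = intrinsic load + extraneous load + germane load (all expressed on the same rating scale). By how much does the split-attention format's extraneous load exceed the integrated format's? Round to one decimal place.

Intrinsic and germane load are equal across formats, so the difference in total load equals the difference in extraneous load.
Extraneous-load difference = 7.5 − 5.5 = 2.0.

2.0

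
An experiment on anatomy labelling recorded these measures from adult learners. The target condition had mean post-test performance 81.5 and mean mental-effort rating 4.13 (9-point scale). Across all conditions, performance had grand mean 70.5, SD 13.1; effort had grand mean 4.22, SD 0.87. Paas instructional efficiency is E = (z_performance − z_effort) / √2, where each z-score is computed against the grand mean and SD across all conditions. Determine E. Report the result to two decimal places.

z_performance = (81.5 − 70.5) / 13.1 = 11.0000 / 13.1 = 0.8397.
z_effort = (4.13 − 4.22) / 0.87 = -0.0900 / 0.87 = -0.1034.
z_P − z_E = 0.8397 − (-0.1034) = 0.9431.
E = 0.9431 / √2 = 0.9431 / 1.41421 = 0.6669 ≈ 0.67.

0.67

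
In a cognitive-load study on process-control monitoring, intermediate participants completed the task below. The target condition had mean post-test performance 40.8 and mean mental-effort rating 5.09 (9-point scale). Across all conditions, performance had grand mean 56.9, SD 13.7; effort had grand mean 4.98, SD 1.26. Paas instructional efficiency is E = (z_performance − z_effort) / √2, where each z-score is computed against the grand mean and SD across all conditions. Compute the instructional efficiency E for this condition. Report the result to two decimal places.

z_performance = (40.8 − 56.9) / 13.7 = -16.1000 / 13.7 = -1.1752.
z_effort = (5.09 − 4.98) / 1.26 = 0.1100 / 1.26 = 0.0873.
z_P − z_E = -1.1752 − 0.0873 = -1.2625.
E = -1.2625 / √2 = -1.2625 / 1.41421 = -0.8927 ≈ -0.89.

-0.89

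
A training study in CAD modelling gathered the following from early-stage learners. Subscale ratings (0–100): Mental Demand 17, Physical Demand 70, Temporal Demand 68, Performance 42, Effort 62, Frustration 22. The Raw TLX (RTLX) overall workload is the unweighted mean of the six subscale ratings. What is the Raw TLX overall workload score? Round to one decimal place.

Sum of ratings = 17 + 70 + 68 + 42 + 62 + 22 = 281.
RTLX = 281 / 6 = 46.8333 ≈ 46.8.

46.8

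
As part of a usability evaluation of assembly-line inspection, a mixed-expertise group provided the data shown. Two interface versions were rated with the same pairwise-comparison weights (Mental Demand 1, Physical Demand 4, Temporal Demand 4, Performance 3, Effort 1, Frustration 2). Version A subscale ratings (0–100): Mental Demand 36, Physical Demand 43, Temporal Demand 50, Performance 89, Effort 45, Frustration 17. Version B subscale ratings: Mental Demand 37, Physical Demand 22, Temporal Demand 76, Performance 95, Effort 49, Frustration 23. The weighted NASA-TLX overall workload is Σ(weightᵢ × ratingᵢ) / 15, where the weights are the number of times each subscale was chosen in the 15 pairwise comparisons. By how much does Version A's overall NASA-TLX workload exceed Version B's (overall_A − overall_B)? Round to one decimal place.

Version A weighted sum = 1·36 + 4·43 + 4·50 + 3·89 + 1·45 + 2·17 = 36 + 172 + 200 + 267 + 45 + 34 = 754; overall_A = 754/15 = 50.2667.
Version B weighted sum = 1·37 + 4·22 + 4·76 + 3·95 + 1·49 + 2·23 = 37 + 88 + 304 + 285 + 49 + 46 = 809; overall_B = 809/15 = 53.9333.
Difference = 50.2667 − 53.9333 = -3.6666 ≈ -3.7.

-3.7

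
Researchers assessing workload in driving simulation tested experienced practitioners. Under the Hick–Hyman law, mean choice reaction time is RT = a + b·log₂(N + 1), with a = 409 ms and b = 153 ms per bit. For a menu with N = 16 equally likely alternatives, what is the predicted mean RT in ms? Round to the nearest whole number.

log₂(16 + 1) = log₂(17) = 4.0875.
RT = 409 + 153 × 4.0875 = 409 + 625.3875 = 1034.3875 ms.
≈ 1034 ms.

1034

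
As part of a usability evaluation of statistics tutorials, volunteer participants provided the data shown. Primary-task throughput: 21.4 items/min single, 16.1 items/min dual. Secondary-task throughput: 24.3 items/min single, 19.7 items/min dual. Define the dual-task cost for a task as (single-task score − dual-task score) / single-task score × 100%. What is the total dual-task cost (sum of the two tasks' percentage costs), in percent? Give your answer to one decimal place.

Primary cost = (21.4 − 16.1) / 21.4 × 100% = 24.7664%.
Secondary cost = (24.3 − 19.7) / 24.3 × 100% = 18.9300%.
Total = 24.7664% + 18.9300% = 43.6964% ≈ 43.7%.

43.7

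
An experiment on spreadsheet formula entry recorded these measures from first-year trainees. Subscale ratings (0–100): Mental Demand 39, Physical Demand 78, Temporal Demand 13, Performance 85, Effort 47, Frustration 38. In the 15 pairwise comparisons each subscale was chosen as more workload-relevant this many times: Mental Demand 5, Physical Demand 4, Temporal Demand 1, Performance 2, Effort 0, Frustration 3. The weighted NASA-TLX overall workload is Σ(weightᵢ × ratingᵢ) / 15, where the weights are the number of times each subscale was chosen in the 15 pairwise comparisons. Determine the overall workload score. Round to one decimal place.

53.6

The tallies are the weights (they sum to 15).
Weighted sum = 5·39 + 4·78 + 1·13 + 2·85 + 0·47 + 3·38
            = 195 + 312 + 13 + 170 + 0 + 114 = 804.
Overall workload = 804 / 15 = 53.6000 ≈ 53.6.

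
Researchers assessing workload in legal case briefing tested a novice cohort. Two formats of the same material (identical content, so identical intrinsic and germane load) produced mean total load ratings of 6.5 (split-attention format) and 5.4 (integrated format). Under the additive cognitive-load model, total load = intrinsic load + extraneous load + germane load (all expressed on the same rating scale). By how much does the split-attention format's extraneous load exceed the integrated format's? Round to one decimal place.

Intrinsic and germane load are equal across formats, so the difference in total load equals the difference in extraneous load.
Extraneous-load difference = 6.5 − 5.4 = 1.1.

1.1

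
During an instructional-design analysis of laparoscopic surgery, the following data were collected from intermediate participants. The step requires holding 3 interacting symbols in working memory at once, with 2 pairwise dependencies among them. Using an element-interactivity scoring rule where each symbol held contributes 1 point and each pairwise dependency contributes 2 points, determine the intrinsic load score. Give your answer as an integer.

Element contribution: 3 × 1 = 3.
Interaction contribution: 2 × 2 = 4.
Intrinsic load = 3 + 4 = 7.

7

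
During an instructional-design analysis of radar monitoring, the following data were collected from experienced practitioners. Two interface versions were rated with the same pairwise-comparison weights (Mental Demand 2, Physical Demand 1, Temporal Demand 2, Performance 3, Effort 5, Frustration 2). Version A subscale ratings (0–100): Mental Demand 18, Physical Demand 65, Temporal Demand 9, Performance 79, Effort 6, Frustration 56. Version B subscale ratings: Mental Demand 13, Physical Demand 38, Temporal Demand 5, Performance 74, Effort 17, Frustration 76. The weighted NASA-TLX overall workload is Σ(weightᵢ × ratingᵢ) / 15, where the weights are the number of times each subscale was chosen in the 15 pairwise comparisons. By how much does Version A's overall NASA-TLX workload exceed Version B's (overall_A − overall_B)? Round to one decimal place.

-2.3

Version A weighted sum = 2·18 + 1·65 + 2·9 + 3·79 + 5·6 + 2·56 = 36 + 65 + 18 + 237 + 30 + 112 = 498; overall_A = 498/15 = 33.2000.
Version B weighted sum = 2·13 + 1·38 + 2·5 + 3·74 + 5·17 + 2·76 = 26 + 38 + 10 + 222 + 85 + 152 = 533; overall_B = 533/15 = 35.5333.
Difference = 33.2000 − 35.5333 = -2.3333 ≈ -2.3.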